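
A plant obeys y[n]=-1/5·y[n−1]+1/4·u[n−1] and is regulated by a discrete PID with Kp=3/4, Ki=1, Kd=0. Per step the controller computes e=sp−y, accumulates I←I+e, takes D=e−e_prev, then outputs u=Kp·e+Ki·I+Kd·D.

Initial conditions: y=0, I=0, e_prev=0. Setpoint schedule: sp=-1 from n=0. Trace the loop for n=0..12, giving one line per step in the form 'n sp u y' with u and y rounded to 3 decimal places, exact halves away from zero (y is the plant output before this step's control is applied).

(exact arithmetic carried between steps; '≈' marks a value shown rounded to 6 d.p. or computed from one; I and e_prev carry over from the previous line; the table rounds u and y to 3 d.p., halves away from zero)
n=0: y=0, sp=-1, e=sp−y=-1; I=-1, D=e−e_prev=-1; u=3/4·(-1)+1·(-1)+0·(-1)=-1.75; next y=-1/5·0+1/4·(-1.75)=-0.4375
n=1: y=-0.4375, sp=-1, e=sp−y=-0.5625; I=-1.5625, D=e−e_prev=0.4375; u=3/4·(-0.5625)+1·(-1.5625)+0·0.4375=-1.984375; next y=-1/5·(-0.4375)+1/4·(-1.984375)≈-0.408594
n=2: y≈-0.408594, sp=-1, e=sp−y≈-0.591406; I≈-2.153906, D=e−e_prev≈-0.028906; u=3/4·(-0.591406)+1·(-2.153906)+0·(-0.028906)≈-2.597461; next y=-1/5·(-0.408594)+1/4·(-2.597461)≈-0.567646
n=3: y≈-0.567646, sp=-1, e=sp−y≈-0.432354; I≈-2.586260, D=e−e_prev≈0.159053; u=3/4·(-0.432354)+1·(-2.586260)+0·0.159053≈-2.910525; next y=-1/5·(-0.567646)+1/4·(-2.910525)≈-0.614102
n=4: y≈-0.614102, sp=-1, e=sp−y≈-0.385898; I≈-2.972158, D=e−e_prev≈0.046455; u=3/4·(-0.385898)+1·(-2.972158)+0·0.046455≈-3.261581; next y=-1/5·(-0.614102)+1/4·(-3.261581)≈-0.692575
n=5: y≈-0.692575, sp=-1, e=sp−y≈-0.307425; I≈-3.279583, D=e−e_prev≈0.078473; u=3/4·(-0.307425)+1·(-3.279583)+0·0.078473≈-3.510152; next y=-1/5·(-0.692575)+1/4·(-3.510152)≈-0.739023
n=6: y≈-0.739023, sp=-1, e=sp−y≈-0.260977; I≈-3.540560, D=e−e_prev≈0.046448; u=3/4·(-0.260977)+1·(-3.540560)+0·0.046448≈-3.736293; next y=-1/5·(-0.739023)+1/4·(-3.736293)≈-0.786269
n=7: y≈-0.786269, sp=-1, e=sp−y≈-0.213731; I≈-3.754291, D=e−e_prev≈0.047246; u=3/4·(-0.213731)+1·(-3.754291)+0·0.047246≈-3.914590; next y=-1/5·(-0.786269)+1/4·(-3.914590)≈-0.821394
n=8: y≈-0.821394, sp=-1, e=sp−y≈-0.178606; I≈-3.932898, D=e−e_prev≈0.035125; u=3/4·(-0.178606)+1·(-3.932898)+0·0.035125≈-4.066852; next y=-1/5·(-0.821394)+1/4·(-4.066852)≈-0.852434
n=9: y≈-0.852434, sp=-1, e=sp−y≈-0.147566; I≈-4.080463, D=e−e_prev≈0.031041; u=3/4·(-0.147566)+1·(-4.080463)+0·0.031041≈-4.191138; next y=-1/5·(-0.852434)+1/4·(-4.191138)≈-0.877298
n=10: y≈-0.877298, sp=-1, e=sp−y≈-0.122702; I≈-4.203166, D=e−e_prev≈0.024863; u=3/4·(-0.122702)+1·(-4.203166)+0·0.024863≈-4.295193; next y=-1/5·(-0.877298)+1/4·(-4.295193)≈-0.898339
n=11: y≈-0.898339, sp=-1, e=sp−y≈-0.101661; I≈-4.304827, D=e−e_prev≈0.021041; u=3/4·(-0.101661)+1·(-4.304827)+0·0.021041≈-4.381073; next y=-1/5·(-0.898339)+1/4·(-4.381073)≈-0.915601
n=12: y≈-0.915601, sp=-1, e=sp−y≈-0.084399; I≈-4.389227, D=e−e_prev≈0.017262; u=3/4·(-0.084399)+1·(-4.389227)+0·0.017262≈-4.452526; next y=-1/5·(-0.915601)+1/4·(-4.452526)≈-0.930011

0 -1 -1.750 0.000
1 -1 -1.984 -0.438
2 -1 -2.597 -0.409
3 -1 -2.911 -0.568
4 -1 -3.262 -0.614
5 -1 -3.510 -0.693
6 -1 -3.736 -0.739
7 -1 -3.915 -0.786
8 -1 -4.067 -0.821
9 -1 -4.191 -0.852
10 -1 -4.295 -0.877
11 -1 -4.381 -0.898
12 -1 -4.453 -0.916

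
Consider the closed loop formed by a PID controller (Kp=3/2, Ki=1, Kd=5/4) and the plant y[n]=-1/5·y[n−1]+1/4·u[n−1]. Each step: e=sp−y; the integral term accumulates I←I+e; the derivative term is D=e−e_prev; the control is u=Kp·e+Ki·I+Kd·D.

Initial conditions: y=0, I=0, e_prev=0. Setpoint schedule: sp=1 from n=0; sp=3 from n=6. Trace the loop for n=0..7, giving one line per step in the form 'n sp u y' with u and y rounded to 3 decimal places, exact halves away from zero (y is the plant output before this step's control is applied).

(exact arithmetic carried between steps; '≈' marks a value shown rounded to 6 d.p. or computed from one; I and e_prev carry over from the previous line; the table rounds u and y to 3 d.p., halves away from zero)
n=0: y=0, sp=1, e=sp−y=1; I=1, D=e−e_prev=1; u=3/2·1+1·1+5/4·1=3.75; next y=-1/5·0+1/4·3.75=0.9375
n=1: y=0.9375, sp=1, e=sp−y=0.0625; I=1.0625, D=e−e_prev=-0.9375; u=3/2·0.0625+1·1.0625+5/4·(-0.9375)=-0.015625; next y=-1/5·0.9375+1/4·(-0.015625)≈-0.191406
n=2: y≈-0.191406, sp=1, e=sp−y≈1.191406; I≈2.253906, D=e−e_prev≈1.128906; u=3/2·1.191406+1·2.253906+5/4·1.128906≈5.452148; next y=-1/5·(-0.191406)+1/4·5.452148≈1.401318
n=3: y≈1.401318, sp=1, e=sp−y≈-0.401318; I≈1.852588, D=e−e_prev≈-1.592725; u=3/2·(-0.401318)+1·1.852588+5/4·(-1.592725)≈-0.740295; next y=-1/5·1.401318+1/4·(-0.740295)≈-0.465338
n=4: y≈-0.465338, sp=1, e=sp−y≈1.465338; I≈3.317925, D=e−e_prev≈1.866656; u=3/2·1.465338+1·3.317925+5/4·1.866656≈7.849252; next y=-1/5·(-0.465338)+1/4·7.849252≈2.055380
n=5: y≈2.055380, sp=1, e=sp−y≈-1.055380; I≈2.262545, D=e−e_prev≈-2.520718; u=3/2·(-1.055380)+1·2.262545+5/4·(-2.520718)≈-2.471423; next y=-1/5·2.055380+1/4·(-2.471423)≈-1.028932
n=6: y≈-1.028932, sp=3, e=sp−y≈4.028932; I≈6.291477, D=e−e_prev≈5.084312; u=3/2·4.028932+1·6.291477+5/4·5.084312≈18.690265; next y=-1/5·(-1.028932)+1/4·18.690265≈4.878353
n=7: y≈4.878353, sp=3, e=sp−y≈-1.878353; I≈4.413124, D=e−e_prev≈-5.907284; u=3/2·(-1.878353)+1·4.413124+5/4·(-5.907284)≈-5.788510; next y=-1/5·4.878353+1/4·(-5.788510)≈-2.422798

0 1 3.750 0.000
1 1 -0.016 0.938
2 1 5.452 -0.191
3 1 -0.740 1.401
4 1 7.849 -0.465
5 1 -2.471 2.055
6 3 18.690 -1.029
7 3 -5.789 4.878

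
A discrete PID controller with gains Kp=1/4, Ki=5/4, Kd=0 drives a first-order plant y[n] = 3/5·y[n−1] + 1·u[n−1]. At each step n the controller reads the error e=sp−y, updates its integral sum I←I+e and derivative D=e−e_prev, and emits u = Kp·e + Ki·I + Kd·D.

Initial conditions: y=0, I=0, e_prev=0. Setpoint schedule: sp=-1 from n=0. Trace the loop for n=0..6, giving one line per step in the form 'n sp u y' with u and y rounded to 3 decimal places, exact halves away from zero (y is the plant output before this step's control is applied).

0 -1 -1.500 0.000
1 -1 -0.500 -1.500
2 -1 -0.025 -1.400
3 -1 -0.328 -0.865
4 -1 -0.524 -0.847
5 -1 -0.438 -1.032
6 -1 -0.360 -1.057

(exact arithmetic carried between steps; '≈' marks a value shown rounded to 6 d.p. or computed from one; I and e_prev carry over from the previous line; the table rounds u and y to 3 d.p., halves away from zero)
n=0: y=0, sp=-1, e=sp−y=-1; I=-1, D=e−e_prev=-1; u=1/4·(-1)+5/4·(-1)+0·(-1)=-1.5; next y=3/5·0+1·(-1.5)=-1.5
n=1: y=-1.5, sp=-1, e=sp−y=0.5; I=-0.5, D=e−e_prev=1.5; u=1/4·0.5+5/4·(-0.5)+0·1.5=-0.5; next y=3/5·(-1.5)+1·(-0.5)=-1.4
n=2: y=-1.4, sp=-1, e=sp−y=0.4; I=-0.1, D=e−e_prev=-0.1; u=1/4·0.4+5/4·(-0.1)+0·(-0.1)=-0.025; next y=3/5·(-1.4)+1·(-0.025)=-0.865
n=3: y=-0.865, sp=-1, e=sp−y=-0.135; I=-0.235, D=e−e_prev=-0.535; u=1/4·(-0.135)+5/4·(-0.235)+0·(-0.535)=-0.3275; next y=3/5·(-0.865)+1·(-0.3275)=-0.8465
n=4: y=-0.8465, sp=-1, e=sp−y=-0.1535; I=-0.3885, D=e−e_prev=-0.0185; u=1/4·(-0.1535)+5/4·(-0.3885)+0·(-0.0185)=-0.524; next y=3/5·(-0.8465)+1·(-0.524)=-1.0319
n=5: y=-1.0319, sp=-1, e=sp−y=0.0319; I=-0.3566, D=e−e_prev=0.1854; u=1/4·0.0319+5/4·(-0.3566)+0·0.1854=-0.437775; next y=3/5·(-1.0319)+1·(-0.437775)=-1.056915
n=6: y=-1.056915, sp=-1, e=sp−y=0.056915; I=-0.299685, D=e−e_prev=0.025015; u=1/4·0.056915+5/4·(-0.299685)+0·0.025015≈-0.360378; next y=3/5·(-1.056915)+1·(-0.360378)≈-0.994527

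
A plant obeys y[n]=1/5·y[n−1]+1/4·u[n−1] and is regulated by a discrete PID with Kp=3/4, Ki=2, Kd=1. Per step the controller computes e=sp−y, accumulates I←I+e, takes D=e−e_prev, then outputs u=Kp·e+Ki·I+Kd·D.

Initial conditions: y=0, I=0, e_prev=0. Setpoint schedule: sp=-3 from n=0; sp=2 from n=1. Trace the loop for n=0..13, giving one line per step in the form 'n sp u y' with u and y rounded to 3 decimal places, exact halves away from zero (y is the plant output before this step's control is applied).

(exact arithmetic carried between steps; '≈' marks a value shown rounded to 6 d.p. or computed from one; I and e_prev carry over from the previous line; the table rounds u and y to 3 d.p., halves away from zero)
n=0: y=0, sp=-3, e=sp−y=-3; I=-3, D=e−e_prev=-3; u=3/4·(-3)+2·(-3)+1·(-3)=-11.25; next y=1/5·0+1/4·(-11.25)=-2.8125
n=1: y=-2.8125, sp=2, e=sp−y=4.8125; I=1.8125, D=e−e_prev=7.8125; u=3/4·4.8125+2·1.8125+1·7.8125=15.046875; next y=1/5·(-2.8125)+1/4·15.046875≈3.199219
n=2: y≈3.199219, sp=2, e=sp−y≈-1.199219; I≈0.613281, D=e−e_prev≈-6.011719; u=3/4·(-1.199219)+2·0.613281+1·(-6.011719)≈-5.684570; next y=1/5·3.199219+1/4·(-5.684570)≈-0.781299
n=3: y≈-0.781299, sp=2, e=sp−y≈2.781299; I≈3.394580, D=e−e_prev≈3.980518; u=3/4·2.781299+2·3.394580+1·3.980518≈12.855652; next y=1/5·(-0.781299)+1/4·12.855652≈3.057653
n=4: y≈3.057653, sp=2, e=sp−y≈-1.057653; I≈2.336927, D=e−e_prev≈-3.838952; u=3/4·(-1.057653)+2·2.336927+1·(-3.838952)≈0.041662; next y=1/5·3.057653+1/4·0.041662≈0.621946
n=5: y≈0.621946, sp=2, e=sp−y≈1.378054; I≈3.714981, D=e−e_prev≈2.435707; u=3/4·1.378054+2·3.714981+1·2.435707≈10.899209; next y=1/5·0.621946+1/4·10.899209≈2.849191
n=6: y≈2.849191, sp=2, e=sp−y≈-0.849191; I≈2.865789, D=e−e_prev≈-2.227245; u=3/4·(-0.849191)+2·2.865789+1·(-2.227245)≈2.867440; next y=1/5·2.849191+1/4·2.867440≈1.286698
n=7: y≈1.286698, sp=2, e=sp−y≈0.713302; I≈3.579091, D=e−e_prev≈1.562493; u=3/4·0.713302+2·3.579091+1·1.562493≈9.255652; next y=1/5·1.286698+1/4·9.255652≈2.571253
n=8: y≈2.571253, sp=2, e=sp−y≈-0.571253; I≈3.007838, D=e−e_prev≈-1.284554; u=3/4·(-0.571253)+2·3.007838+1·(-1.284554)≈4.302683; next y=1/5·2.571253+1/4·4.302683≈1.589921
n=9: y≈1.589921, sp=2, e=sp−y≈0.410079; I≈3.417917, D=e−e_prev≈0.981331; u=3/4·0.410079+2·3.417917+1·0.981331≈8.124725; next y=1/5·1.589921+1/4·8.124725≈2.349165
n=10: y≈2.349165, sp=2, e=sp−y≈-0.349165; I≈3.068752, D=e−e_prev≈-0.759244; u=3/4·(-0.349165)+2·3.068752+1·(-0.759244)≈5.116385; next y=1/5·2.349165+1/4·5.116385≈1.748929
n=11: y≈1.748929, sp=2, e=sp−y≈0.251071; I≈3.319822, D=e−e_prev≈0.600236; u=3/4·0.251071+2·3.319822+1·0.600236≈7.428184; next y=1/5·1.748929+1/4·7.428184≈2.206832
n=12: y≈2.206832, sp=2, e=sp−y≈-0.206832; I≈3.112991, D=e−e_prev≈-0.457902; u=3/4·(-0.206832)+2·3.112991+1·(-0.457902)≈5.612955; next y=1/5·2.206832+1/4·5.612955≈1.844605
n=13: y≈1.844605, sp=2, e=sp−y≈0.155395; I≈3.268385, D=e−e_prev≈0.362227; u=3/4·0.155395+2·3.268385+1·0.362227≈7.015544; next y=1/5·1.844605+1/4·7.015544≈2.122807

0 -3 -11.250 0.000
1 2 15.047 -2.813
2 2 -5.685 3.199
3 2 12.856 -0.781
4 2 0.042 3.058
5 2 10.899 0.622
6 2 2.867 2.849
7 2 9.256 1.287
8 2 4.303 2.571
9 2 8.125 1.590
10 2 5.116 2.349
11 2 7.428 1.749
12 2 5.613 2.207
13 2 7.016 1.845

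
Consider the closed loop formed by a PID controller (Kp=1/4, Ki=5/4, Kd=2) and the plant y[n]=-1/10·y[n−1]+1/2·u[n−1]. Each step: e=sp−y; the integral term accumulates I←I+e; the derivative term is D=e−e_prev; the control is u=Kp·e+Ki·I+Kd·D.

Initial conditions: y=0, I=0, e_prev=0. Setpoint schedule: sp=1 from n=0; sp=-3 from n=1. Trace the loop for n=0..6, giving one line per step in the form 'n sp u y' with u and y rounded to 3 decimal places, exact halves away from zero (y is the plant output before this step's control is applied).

(exact arithmetic carried between steps; '≈' marks a value shown rounded to 6 d.p. or computed from one; I and e_prev carry over from the previous line; the table rounds u and y to 3 d.p., halves away from zero)
n=0: y=0, sp=1, e=sp−y=1; I=1, D=e−e_prev=1; u=1/4·1+5/4·1+2·1=3.5; next y=-1/10·0+1/2·3.5=1.75
n=1: y=1.75, sp=-3, e=sp−y=-4.75; I=-3.75, D=e−e_prev=-5.75; u=1/4·(-4.75)+5/4·(-3.75)+2·(-5.75)=-17.375; next y=-1/10·1.75+1/2·(-17.375)=-8.8625
n=2: y=-8.8625, sp=-3, e=sp−y=5.8625; I=2.1125, D=e−e_prev=10.6125; u=1/4·5.8625+5/4·2.1125+2·10.6125=25.33125; next y=-1/10·(-8.8625)+1/2·25.33125=13.551875
n=3: y=13.551875, sp=-3, e=sp−y=-16.551875; I=-14.439375, D=e−e_prev=-22.414375; u=1/4·(-16.551875)+5/4·(-14.439375)+2·(-22.414375)≈-67.015938; next y=-1/10·13.551875+1/2·(-67.015938)≈-34.863156
n=4: y≈-34.863156, sp=-3, e=sp−y≈31.863156; I≈17.423781, D=e−e_prev≈48.415031; u=1/4·31.863156+5/4·17.423781+2·48.415031≈126.575578; next y=-1/10·(-34.863156)+1/2·126.575578≈66.774105
n=5: y≈66.774105, sp=-3, e=sp−y≈-69.774105; I≈-52.350323, D=e−e_prev≈-101.637261; u=1/4·(-69.774105)+5/4·(-52.350323)+2·(-101.637261)≈-286.155952; next y=-1/10·66.774105+1/2·(-286.155952)≈-149.755387
n=6: y≈-149.755387, sp=-3, e=sp−y≈146.755387; I≈94.405063, D=e−e_prev≈216.529491; u=1/4·146.755387+5/4·94.405063+2·216.529491≈587.754158; next y=-1/10·(-149.755387)+1/2·587.754158≈308.852618

0 1 3.500 0.000
1 -3 -17.375 1.750
2 -3 25.331 -8.863
3 -3 -67.016 13.552
4 -3 126.576 -34.863
5 -3 -286.156 66.774
6 -3 587.754 -149.755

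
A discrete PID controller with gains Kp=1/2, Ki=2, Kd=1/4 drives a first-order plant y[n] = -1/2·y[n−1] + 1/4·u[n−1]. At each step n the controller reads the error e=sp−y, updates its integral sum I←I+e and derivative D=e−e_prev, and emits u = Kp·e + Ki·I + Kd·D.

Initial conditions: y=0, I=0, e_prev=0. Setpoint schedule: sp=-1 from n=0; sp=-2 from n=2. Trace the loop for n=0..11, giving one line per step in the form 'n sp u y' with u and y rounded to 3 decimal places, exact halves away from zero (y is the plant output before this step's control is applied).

0 -1 -2.750 0.000
1 -1 -2.609 -0.688
2 -2 -7.198 -0.309
3 -2 -6.560 -1.645
4 -2 -9.881 -0.817
5 -2 -8.618 -2.061
6 -2 -11.384 -1.124
7 -2 -9.711 -2.284
8 -2 -12.179 -1.286
9 -2 -10.288 -2.402
10 -2 -12.598 -1.371
11 -2 -10.593 -2.464

(exact arithmetic carried between steps; '≈' marks a value shown rounded to 6 d.p. or computed from one; I and e_prev carry over from the previous line; the table rounds u and y to 3 d.p., halves away from zero)
n=0: y=0, sp=-1, e=sp−y=-1; I=-1, D=e−e_prev=-1; u=1/2·(-1)+2·(-1)+1/4·(-1)=-2.75; next y=-1/2·0+1/4·(-2.75)=-0.6875
n=1: y=-0.6875, sp=-1, e=sp−y=-0.3125; I=-1.3125, D=e−e_prev=0.6875; u=1/2·(-0.3125)+2·(-1.3125)+1/4·0.6875=-2.609375; next y=-1/2·(-0.6875)+1/4·(-2.609375)≈-0.308594
n=2: y≈-0.308594, sp=-2, e=sp−y≈-1.691406; I≈-3.003906, D=e−e_prev≈-1.378906; u=1/2·(-1.691406)+2·(-3.003906)+1/4·(-1.378906)≈-7.198242; next y=-1/2·(-0.308594)+1/4·(-7.198242)≈-1.645264
n=3: y≈-1.645264, sp=-2, e=sp−y≈-0.354736; I≈-3.358643, D=e−e_prev≈1.336670; u=1/2·(-0.354736)+2·(-3.358643)+1/4·1.336670≈-6.560486; next y=-1/2·(-1.645264)+1/4·(-6.560486)≈-0.817490
n=4: y≈-0.817490, sp=-2, e=sp−y≈-1.182510; I≈-4.541153, D=e−e_prev≈-0.827774; u=1/2·(-1.182510)+2·(-4.541153)+1/4·(-0.827774)≈-9.880505; next y=-1/2·(-0.817490)+1/4·(-9.880505)≈-2.061381
n=5: y≈-2.061381, sp=-2, e=sp−y≈0.061381; I≈-4.479772, D=e−e_prev≈1.243892; u=1/2·0.061381+2·(-4.479772)+1/4·1.243892≈-8.617880; next y=-1/2·(-2.061381)+1/4·(-8.617880)≈-1.123779
n=6: y≈-1.123779, sp=-2, e=sp−y≈-0.876221; I≈-5.355992, D=e−e_prev≈-0.937602; u=1/2·(-0.876221)+2·(-5.355992)+1/4·(-0.937602)≈-11.384496; next y=-1/2·(-1.123779)+1/4·(-11.384496)≈-2.284234
n=7: y≈-2.284234, sp=-2, e=sp−y≈0.284234; I≈-5.071758, D=e−e_prev≈1.160455; u=1/2·0.284234+2·(-5.071758)+1/4·1.160455≈-9.711285; next y=-1/2·(-2.284234)+1/4·(-9.711285)≈-1.285704
n=8: y≈-1.285704, sp=-2, e=sp−y≈-0.714296; I≈-5.786054, D=e−e_prev≈-0.998530; u=1/2·(-0.714296)+2·(-5.786054)+1/4·(-0.998530)≈-12.178888; next y=-1/2·(-1.285704)+1/4·(-12.178888)≈-2.401870
n=9: y≈-2.401870, sp=-2, e=sp−y≈0.401870; I≈-5.384184, D=e−e_prev≈1.116166; u=1/2·0.401870+2·(-5.384184)+1/4·1.116166≈-10.288391; next y=-1/2·(-2.401870)+1/4·(-10.288391)≈-1.371163
n=10: y≈-1.371163, sp=-2, e=sp−y≈-0.628837; I≈-6.013021, D=e−e_prev≈-1.030707; u=1/2·(-0.628837)+2·(-6.013021)+1/4·(-1.030707)≈-12.598137; next y=-1/2·(-1.371163)+1/4·(-12.598137)≈-2.463953
n=11: y≈-2.463953, sp=-2, e=sp−y≈0.463953; I≈-5.549068, D=e−e_prev≈1.092790; u=1/2·0.463953+2·(-5.549068)+1/4·1.092790≈-10.592962; next y=-1/2·(-2.463953)+1/4·(-10.592962)≈-1.416264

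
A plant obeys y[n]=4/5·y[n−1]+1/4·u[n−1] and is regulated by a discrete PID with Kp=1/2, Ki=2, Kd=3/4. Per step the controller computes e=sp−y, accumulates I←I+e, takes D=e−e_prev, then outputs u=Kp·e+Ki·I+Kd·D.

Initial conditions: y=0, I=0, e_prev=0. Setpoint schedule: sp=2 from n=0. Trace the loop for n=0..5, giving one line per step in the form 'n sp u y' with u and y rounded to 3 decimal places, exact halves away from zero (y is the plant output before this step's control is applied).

0 2 6.500 0.000
1 2 3.719 1.625
2 2 3.722 2.230
3 2 2.141 2.714
4 2 1.101 2.707
5 2 0.547 2.441

(exact arithmetic carried between steps; '≈' marks a value shown rounded to 6 d.p. or computed from one; I and e_prev carry over from the previous line; the table rounds u and y to 3 d.p., halves away from zero)
n=0: y=0, sp=2, e=sp−y=2; I=2, D=e−e_prev=2; u=1/2·2+2·2+3/4·2=6.5; next y=4/5·0+1/4·6.5=1.625
n=1: y=1.625, sp=2, e=sp−y=0.375; I=2.375, D=e−e_prev=-1.625; u=1/2·0.375+2·2.375+3/4·(-1.625)=3.71875; next y=4/5·1.625+1/4·3.71875≈2.229688
n=2: y≈2.229688, sp=2, e=sp−y≈-0.229688; I≈2.145313, D=e−e_prev≈-0.604688; u=1/2·(-0.229688)+2·2.145313+3/4·(-0.604688)≈3.722266; next y=4/5·2.229688+1/4·3.722266≈2.714316
n=3: y≈2.714316, sp=2, e=sp−y≈-0.714316; I≈1.430996, D=e−e_prev≈-0.484629; u=1/2·(-0.714316)+2·1.430996+3/4·(-0.484629)≈2.141362; next y=4/5·2.714316+1/4·2.141362≈2.706794
n=4: y≈2.706794, sp=2, e=sp−y≈-0.706794; I≈0.724202, D=e−e_prev≈0.007523; u=1/2·(-0.706794)+2·0.724202+3/4·0.007523≈1.100650; next y=4/5·2.706794+1/4·1.100650≈2.440597
n=5: y≈2.440597, sp=2, e=sp−y≈-0.440597; I≈0.283605, D=e−e_prev≈0.266196; u=1/2·(-0.440597)+2·0.283605+3/4·0.266196≈0.546558; next y=4/5·2.440597+1/4·0.546558≈2.089118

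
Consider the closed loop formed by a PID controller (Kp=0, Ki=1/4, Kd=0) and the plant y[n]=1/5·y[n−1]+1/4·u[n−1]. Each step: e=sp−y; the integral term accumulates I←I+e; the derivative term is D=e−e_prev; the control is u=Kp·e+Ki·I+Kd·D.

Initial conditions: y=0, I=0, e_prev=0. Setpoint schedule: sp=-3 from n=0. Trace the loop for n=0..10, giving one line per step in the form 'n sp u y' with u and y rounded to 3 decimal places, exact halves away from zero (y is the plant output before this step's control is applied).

(exact arithmetic carried between steps; '≈' marks a value shown rounded to 6 d.p. or computed from one; I and e_prev carry over from the previous line; the table rounds u and y to 3 d.p., halves away from zero)
n=0: y=0, sp=-3, e=sp−y=-3; I=-3, D=e−e_prev=-3; u=0·(-3)+1/4·(-3)+0·(-3)=-0.75; next y=1/5·0+1/4·(-0.75)=-0.1875
n=1: y=-0.1875, sp=-3, e=sp−y=-2.8125; I=-5.8125, D=e−e_prev=0.1875; u=0·(-2.8125)+1/4·(-5.8125)+0·0.1875=-1.453125; next y=1/5·(-0.1875)+1/4·(-1.453125)≈-0.400781
n=2: y≈-0.400781, sp=-3, e=sp−y≈-2.599219; I≈-8.411719, D=e−e_prev≈0.213281; u=0·(-2.599219)+1/4·(-8.411719)+0·0.213281≈-2.102930; next y=1/5·(-0.400781)+1/4·(-2.102930)≈-0.605889
n=3: y≈-0.605889, sp=-3, e=sp−y≈-2.394111; I≈-10.805830, D=e−e_prev≈0.205107; u=0·(-2.394111)+1/4·(-10.805830)+0·0.205107≈-2.701458; next y=1/5·(-0.605889)+1/4·(-2.701458)≈-0.796542
n=4: y≈-0.796542, sp=-3, e=sp−y≈-2.203458; I≈-13.009288, D=e−e_prev≈0.190653; u=0·(-2.203458)+1/4·(-13.009288)+0·0.190653≈-3.252322; next y=1/5·(-0.796542)+1/4·(-3.252322)≈-0.972389
n=5: y≈-0.972389, sp=-3, e=sp−y≈-2.027611; I≈-15.036899, D=e−e_prev≈0.175847; u=0·(-2.027611)+1/4·(-15.036899)+0·0.175847≈-3.759225; next y=1/5·(-0.972389)+1/4·(-3.759225)≈-1.134284
n=6: y≈-1.134284, sp=-3, e=sp−y≈-1.865716; I≈-16.902615, D=e−e_prev≈0.161895; u=0·(-1.865716)+1/4·(-16.902615)+0·0.161895≈-4.225654; next y=1/5·(-1.134284)+1/4·(-4.225654)≈-1.283270
n=7: y≈-1.283270, sp=-3, e=sp−y≈-1.716730; I≈-18.619345, D=e−e_prev≈0.148986; u=0·(-1.716730)+1/4·(-18.619345)+0·0.148986≈-4.654836; next y=1/5·(-1.283270)+1/4·(-4.654836)≈-1.420363
n=8: y≈-1.420363, sp=-3, e=sp−y≈-1.579637; I≈-20.198982, D=e−e_prev≈0.137093; u=0·(-1.579637)+1/4·(-20.198982)+0·0.137093≈-5.049745; next y=1/5·(-1.420363)+1/4·(-5.049745)≈-1.546509
n=9: y≈-1.546509, sp=-3, e=sp−y≈-1.453491; I≈-21.652473, D=e−e_prev≈0.126146; u=0·(-1.453491)+1/4·(-21.652473)+0·0.126146≈-5.413118; next y=1/5·(-1.546509)+1/4·(-5.413118)≈-1.662581
n=10: y≈-1.662581, sp=-3, e=sp−y≈-1.337419; I≈-22.989891, D=e−e_prev≈0.116072; u=0·(-1.337419)+1/4·(-22.989891)+0·0.116072≈-5.747473; next y=1/5·(-1.662581)+1/4·(-5.747473)≈-1.769384

0 -3 -0.750 0.000
1 -3 -1.453 -0.188
2 -3 -2.103 -0.401
3 -3 -2.701 -0.606
4 -3 -3.252 -0.797
5 -3 -3.759 -0.972
6 -3 -4.226 -1.134
7 -3 -4.655 -1.283
8 -3 -5.050 -1.420
9 -3 -5.413 -1.547
10 -3 -5.747 -1.663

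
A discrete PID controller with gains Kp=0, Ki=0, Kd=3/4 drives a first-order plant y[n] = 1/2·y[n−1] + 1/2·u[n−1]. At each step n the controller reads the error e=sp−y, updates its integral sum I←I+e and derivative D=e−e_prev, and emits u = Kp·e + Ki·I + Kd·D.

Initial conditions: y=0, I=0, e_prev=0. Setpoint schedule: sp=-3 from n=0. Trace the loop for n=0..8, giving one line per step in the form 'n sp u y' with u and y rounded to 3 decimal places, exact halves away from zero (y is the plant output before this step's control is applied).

(exact arithmetic carried between steps; '≈' marks a value shown rounded to 6 d.p. or computed from one; I and e_prev carry over from the previous line; the table rounds u and y to 3 d.p., halves away from zero)
n=0: y=0, sp=-3, e=sp−y=-3; I=-3, D=e−e_prev=-3; u=0·(-3)+0·(-3)+3/4·(-3)=-2.25; next y=1/2·0+1/2·(-2.25)=-1.125
n=1: y=-1.125, sp=-3, e=sp−y=-1.875; I=-4.875, D=e−e_prev=1.125; u=0·(-1.875)+0·(-4.875)+3/4·1.125=0.84375; next y=1/2·(-1.125)+1/2·0.84375=-0.140625
n=2: y=-0.140625, sp=-3, e=sp−y=-2.859375; I=-7.734375, D=e−e_prev=-0.984375; u=0·(-2.859375)+0·(-7.734375)+3/4·(-0.984375)≈-0.738281; next y=1/2·(-0.140625)+1/2·(-0.738281)≈-0.439453
n=3: y≈-0.439453, sp=-3, e=sp−y≈-2.560547; I≈-10.294922, D=e−e_prev≈0.298828; u=0·(-2.560547)+0·(-10.294922)+3/4·0.298828≈0.224121; next y=1/2·(-0.439453)+1/2·0.224121≈-0.107666
n=4: y≈-0.107666, sp=-3, e=sp−y≈-2.892334; I≈-13.187256, D=e−e_prev≈-0.331787; u=0·(-2.892334)+0·(-13.187256)+3/4·(-0.331787)≈-0.248840; next y=1/2·(-0.107666)+1/2·(-0.248840)≈-0.178253
n=5: y≈-0.178253, sp=-3, e=sp−y≈-2.821747; I≈-16.009003, D=e−e_prev≈0.070587; u=0·(-2.821747)+0·(-16.009003)+3/4·0.070587≈0.052940; next y=1/2·(-0.178253)+1/2·0.052940≈-0.062656
n=6: y≈-0.062656, sp=-3, e=sp−y≈-2.937344; I≈-18.946346, D=e−e_prev≈-0.115597; u=0·(-2.937344)+0·(-18.946346)+3/4·(-0.115597)≈-0.086698; next y=1/2·(-0.062656)+1/2·(-0.086698)≈-0.074677
n=7: y≈-0.074677, sp=-3, e=sp−y≈-2.925323; I≈-21.871669, D=e−e_prev≈0.012021; u=0·(-2.925323)+0·(-21.871669)+3/4·0.012021≈0.009015; next y=1/2·(-0.074677)+1/2·0.009015≈-0.032831
n=8: y≈-0.032831, sp=-3, e=sp−y≈-2.967169; I≈-24.838839, D=e−e_prev≈-0.041846; u=0·(-2.967169)+0·(-24.838839)+3/4·(-0.041846)≈-0.031385; next y=1/2·(-0.032831)+1/2·(-0.031385)≈-0.032108

0 -3 -2.250 0.000
1 -3 0.844 -1.125
2 -3 -0.738 -0.141
3 -3 0.224 -0.439
4 -3 -0.249 -0.108
5 -3 0.053 -0.178
6 -3 -0.087 -0.063
7 -3 0.009 -0.075
8 -3 -0.031 -0.033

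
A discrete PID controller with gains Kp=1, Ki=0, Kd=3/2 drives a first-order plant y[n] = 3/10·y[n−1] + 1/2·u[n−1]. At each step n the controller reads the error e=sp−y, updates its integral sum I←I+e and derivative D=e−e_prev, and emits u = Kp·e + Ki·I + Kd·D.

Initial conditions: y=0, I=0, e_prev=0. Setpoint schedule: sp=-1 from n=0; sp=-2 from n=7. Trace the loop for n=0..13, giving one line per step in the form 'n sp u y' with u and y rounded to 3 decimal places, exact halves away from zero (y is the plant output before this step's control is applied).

(exact arithmetic carried between steps; '≈' marks a value shown rounded to 6 d.p. or computed from one; I and e_prev carry over from the previous line; the table rounds u and y to 3 d.p., halves away from zero)
n=0: y=0, sp=-1, e=sp−y=-1; I=-1, D=e−e_prev=-1; u=1·(-1)+0·(-1)+3/2·(-1)=-2.5; next y=3/10·0+1/2·(-2.5)=-1.25
n=1: y=-1.25, sp=-1, e=sp−y=0.25; I=-0.75, D=e−e_prev=1.25; u=1·0.25+0·(-0.75)+3/2·1.25=2.125; next y=3/10·(-1.25)+1/2·2.125=0.6875
n=2: y=0.6875, sp=-1, e=sp−y=-1.6875; I=-2.4375, D=e−e_prev=-1.9375; u=1·(-1.6875)+0·(-2.4375)+3/2·(-1.9375)=-4.59375; next y=3/10·0.6875+1/2·(-4.59375)=-2.090625
n=3: y=-2.090625, sp=-1, e=sp−y=1.090625; I=-1.346875, D=e−e_prev=2.778125; u=1·1.090625+0·(-1.346875)+3/2·2.778125≈5.257813; next y=3/10·(-2.090625)+1/2·5.257813≈2.001719
n=4: y≈2.001719, sp=-1, e=sp−y≈-3.001719; I≈-4.348594, D=e−e_prev≈-4.092344; u=1·(-3.001719)+0·(-4.348594)+3/2·(-4.092344)≈-9.140234; next y=3/10·2.001719+1/2·(-9.140234)≈-3.969602
n=5: y≈-3.969602, sp=-1, e=sp−y≈2.969602; I≈-1.378992, D=e−e_prev≈5.971320; u=1·2.969602+0·(-1.378992)+3/2·5.971320≈11.926582; next y=3/10·(-3.969602)+1/2·11.926582≈4.772411
n=6: y≈4.772411, sp=-1, e=sp−y≈-5.772411; I≈-7.151403, D=e−e_prev≈-8.742012; u=1·(-5.772411)+0·(-7.151403)+3/2·(-8.742012)≈-18.885429; next y=3/10·4.772411+1/2·(-18.885429)≈-8.010991
n=7: y≈-8.010991, sp=-2, e=sp−y≈6.010991; I≈-1.140412, D=e−e_prev≈11.783402; u=1·6.010991+0·(-1.140412)+3/2·11.783402≈23.686094; next y=3/10·(-8.010991)+1/2·23.686094≈9.439750
n=8: y≈9.439750, sp=-2, e=sp−y≈-11.439750; I≈-12.580161, D=e−e_prev≈-17.450741; u=1·(-11.439750)+0·(-12.580161)+3/2·(-17.450741)≈-37.615861; next y=3/10·9.439750+1/2·(-37.615861)≈-15.976005
n=9: y≈-15.976005, sp=-2, e=sp−y≈13.976005; I≈1.395844, D=e−e_prev≈25.415755; u=1·13.976005+0·1.395844+3/2·25.415755≈52.099638; next y=3/10·(-15.976005)+1/2·52.099638≈21.257017
n=10: y≈21.257017, sp=-2, e=sp−y≈-23.257017; I≈-21.861173, D=e−e_prev≈-37.233023; u=1·(-23.257017)+0·(-21.861173)+3/2·(-37.233023)≈-79.106552; next y=3/10·21.257017+1/2·(-79.106552)≈-33.176171
n=11: y≈-33.176171, sp=-2, e=sp−y≈31.176171; I≈9.314998, D=e−e_prev≈54.433188; u=1·31.176171+0·9.314998+3/2·54.433188≈112.825952; next y=3/10·(-33.176171)+1/2·112.825952≈46.460125
n=12: y≈46.460125, sp=-2, e=sp−y≈-48.460125; I≈-39.145127, D=e−e_prev≈-79.636296; u=1·(-48.460125)+0·(-39.145127)+3/2·(-79.636296)≈-167.914568; next y=3/10·46.460125+1/2·(-167.914568)≈-70.019247
n=13: y≈-70.019247, sp=-2, e=sp−y≈68.019247; I≈28.874119, D=e−e_prev≈116.479372; u=1·68.019247+0·28.874119+3/2·116.479372≈242.738304; next y=3/10·(-70.019247)+1/2·242.738304≈100.363378

0 -1 -2.500 0.000
1 -1 2.125 -1.250
2 -1 -4.594 0.688
3 -1 5.258 -2.091
4 -1 -9.140 2.002
5 -1 11.927 -3.970
6 -1 -18.885 4.772
7 -2 23.686 -8.011
8 -2 -37.616 9.440
9 -2 52.100 -15.976
10 -2 -79.107 21.257
11 -2 112.826 -33.176
12 -2 -167.915 46.460
13 -2 242.738 -70.019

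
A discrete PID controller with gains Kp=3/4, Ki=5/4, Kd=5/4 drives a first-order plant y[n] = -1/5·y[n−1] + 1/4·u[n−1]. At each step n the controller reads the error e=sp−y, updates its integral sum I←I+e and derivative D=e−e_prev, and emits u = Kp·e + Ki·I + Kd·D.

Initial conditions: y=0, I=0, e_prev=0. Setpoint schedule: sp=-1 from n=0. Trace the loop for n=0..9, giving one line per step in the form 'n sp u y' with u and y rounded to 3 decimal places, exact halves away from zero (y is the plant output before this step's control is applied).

(exact arithmetic carried between steps; '≈' marks a value shown rounded to 6 d.p. or computed from one; I and e_prev carry over from the previous line; the table rounds u and y to 3 d.p., halves away from zero)
n=0: y=0, sp=-1, e=sp−y=-1; I=-1, D=e−e_prev=-1; u=3/4·(-1)+5/4·(-1)+5/4·(-1)=-3.25; next y=-1/5·0+1/4·(-3.25)=-0.8125
n=1: y=-0.8125, sp=-1, e=sp−y=-0.1875; I=-1.1875, D=e−e_prev=0.8125; u=3/4·(-0.1875)+5/4·(-1.1875)+5/4·0.8125=-0.609375; next y=-1/5·(-0.8125)+1/4·(-0.609375)≈0.010156
n=2: y≈0.010156, sp=-1, e=sp−y≈-1.010156; I≈-2.197656, D=e−e_prev≈-0.822656; u=3/4·(-1.010156)+5/4·(-2.197656)+5/4·(-0.822656)≈-4.533008; next y=-1/5·0.010156+1/4·(-4.533008)≈-1.135283
n=3: y≈-1.135283, sp=-1, e=sp−y≈0.135283; I≈-2.062373, D=e−e_prev≈1.145439; u=3/4·0.135283+5/4·(-2.062373)+5/4·1.145439≈-1.044705; next y=-1/5·(-1.135283)+1/4·(-1.044705)≈-0.034120
n=4: y≈-0.034120, sp=-1, e=sp−y≈-0.965880; I≈-3.028254, D=e−e_prev≈-1.101164; u=3/4·(-0.965880)+5/4·(-3.028254)+5/4·(-1.101164)≈-5.886182; next y=-1/5·(-0.034120)+1/4·(-5.886182)≈-1.464722
n=5: y≈-1.464722, sp=-1, e=sp−y≈0.464722; I≈-2.563532, D=e−e_prev≈1.430602; u=3/4·0.464722+5/4·(-2.563532)+5/4·1.430602≈-1.067621; next y=-1/5·(-1.464722)+1/4·(-1.067621)≈0.026039
n=6: y≈0.026039, sp=-1, e=sp−y≈-1.026039; I≈-3.589571, D=e−e_prev≈-1.490761; u=3/4·(-1.026039)+5/4·(-3.589571)+5/4·(-1.490761)≈-7.119944; next y=-1/5·0.026039+1/4·(-7.119944)≈-1.785194
n=7: y≈-1.785194, sp=-1, e=sp−y≈0.785194; I≈-2.804377, D=e−e_prev≈1.811233; u=3/4·0.785194+5/4·(-2.804377)+5/4·1.811233≈-0.652535; next y=-1/5·(-1.785194)+1/4·(-0.652535)≈0.193905
n=8: y≈0.193905, sp=-1, e=sp−y≈-1.193905; I≈-3.998282, D=e−e_prev≈-1.979099; u=3/4·(-1.193905)+5/4·(-3.998282)+5/4·(-1.979099)≈-8.367155; next y=-1/5·0.193905+1/4·(-8.367155)≈-2.130570
n=9: y≈-2.130570, sp=-1, e=sp−y≈1.130570; I≈-2.867712, D=e−e_prev≈2.324475; u=3/4·1.130570+5/4·(-2.867712)+5/4·2.324475≈0.168880; next y=-1/5·(-2.130570)+1/4·0.168880≈0.468334

0 -1 -3.250 0.000
1 -1 -0.609 -0.813
2 -1 -4.533 0.010
3 -1 -1.045 -1.135
4 -1 -5.886 -0.034
5 -1 -1.068 -1.465
6 -1 -7.120 0.026
7 -1 -0.653 -1.785
8 -1 -8.367 0.194
9 -1 0.169 -2.131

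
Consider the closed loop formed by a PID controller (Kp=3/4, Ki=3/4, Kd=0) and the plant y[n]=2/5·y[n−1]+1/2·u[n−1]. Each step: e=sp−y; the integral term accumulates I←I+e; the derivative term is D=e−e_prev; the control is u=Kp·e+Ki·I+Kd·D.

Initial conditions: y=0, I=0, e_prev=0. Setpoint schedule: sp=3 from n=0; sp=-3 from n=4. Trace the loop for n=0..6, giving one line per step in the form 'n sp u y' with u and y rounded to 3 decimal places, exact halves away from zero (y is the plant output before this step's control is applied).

(exact arithmetic carried between steps; '≈' marks a value shown rounded to 6 d.p. or computed from one; I and e_prev carry over from the previous line; the table rounds u and y to 3 d.p., halves away from zero)
n=0: y=0, sp=3, e=sp−y=3; I=3, D=e−e_prev=3; u=3/4·3+3/4·3+0·3=4.5; next y=2/5·0+1/2·4.5=2.25
n=1: y=2.25, sp=3, e=sp−y=0.75; I=3.75, D=e−e_prev=-2.25; u=3/4·0.75+3/4·3.75+0·(-2.25)=3.375; next y=2/5·2.25+1/2·3.375=2.5875
n=2: y=2.5875, sp=3, e=sp−y=0.4125; I=4.1625, D=e−e_prev=-0.3375; u=3/4·0.4125+3/4·4.1625+0·(-0.3375)=3.43125; next y=2/5·2.5875+1/2·3.43125=2.750625
n=3: y=2.750625, sp=3, e=sp−y=0.249375; I=4.411875, D=e−e_prev=-0.163125; u=3/4·0.249375+3/4·4.411875+0·(-0.163125)≈3.495938; next y=2/5·2.750625+1/2·3.495938≈2.848219
n=4: y≈2.848219, sp=-3, e=sp−y≈-5.848219; I≈-1.436344, D=e−e_prev≈-6.097594; u=3/4·(-5.848219)+3/4·(-1.436344)+0·(-6.097594)≈-5.463422; next y=2/5·2.848219+1/2·(-5.463422)≈-1.592423
n=5: y≈-1.592423, sp=-3, e=sp−y≈-1.407577; I≈-2.843920, D=e−e_prev≈4.440642; u=3/4·(-1.407577)+3/4·(-2.843920)+0·4.440642≈-3.188623; next y=2/5·(-1.592423)+1/2·(-3.188623)≈-2.231281
n=6: y≈-2.231281, sp=-3, e=sp−y≈-0.768719; I≈-3.612640, D=e−e_prev≈0.638857; u=3/4·(-0.768719)+3/4·(-3.612640)+0·0.638857≈-3.286019; next y=2/5·(-2.231281)+1/2·(-3.286019)≈-2.535522

0 3 4.500 0.000
1 3 3.375 2.250
2 3 3.431 2.588
3 3 3.496 2.751
4 -3 -5.463 2.848
5 -3 -3.189 -1.592
6 -3 -3.286 -2.231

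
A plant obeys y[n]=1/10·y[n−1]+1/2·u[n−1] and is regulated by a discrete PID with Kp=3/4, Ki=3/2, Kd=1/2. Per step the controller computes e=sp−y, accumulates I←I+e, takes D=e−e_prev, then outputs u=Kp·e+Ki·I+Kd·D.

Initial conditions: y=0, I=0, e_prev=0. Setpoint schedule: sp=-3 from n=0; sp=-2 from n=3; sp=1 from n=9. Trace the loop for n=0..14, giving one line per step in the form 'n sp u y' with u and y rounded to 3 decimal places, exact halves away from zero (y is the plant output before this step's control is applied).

(exact arithmetic carried between steps; '≈' marks a value shown rounded to 6 d.p. or computed from one; I and e_prev carry over from the previous line; the table rounds u and y to 3 d.p., halves away from zero)
n=0: y=0, sp=-3, e=sp−y=-3; I=-3, D=e−e_prev=-3; u=3/4·(-3)+3/2·(-3)+1/2·(-3)=-8.25; next y=1/10·0+1/2·(-8.25)=-4.125
n=1: y=-4.125, sp=-3, e=sp−y=1.125; I=-1.875, D=e−e_prev=4.125; u=3/4·1.125+3/2·(-1.875)+1/2·4.125=0.09375; next y=1/10·(-4.125)+1/2·0.09375=-0.365625
n=2: y=-0.365625, sp=-3, e=sp−y=-2.634375; I=-4.509375, D=e−e_prev=-3.759375; u=3/4·(-2.634375)+3/2·(-4.509375)+1/2·(-3.759375)≈-10.619531; next y=1/10·(-0.365625)+1/2·(-10.619531)≈-5.346328
n=3: y≈-5.346328, sp=-2, e=sp−y≈3.346328; I≈-1.163047, D=e−e_prev≈5.980703; u=3/4·3.346328+3/2·(-1.163047)+1/2·5.980703≈3.755527; next y=1/10·(-5.346328)+1/2·3.755527≈1.343131
n=4: y≈1.343131, sp=-2, e=sp−y≈-3.343131; I≈-4.506178, D=e−e_prev≈-6.689459; u=3/4·(-3.343131)+3/2·(-4.506178)+1/2·(-6.689459)≈-12.611344; next y=1/10·1.343131+1/2·(-12.611344)≈-6.171359
n=5: y≈-6.171359, sp=-2, e=sp−y≈4.171359; I≈-0.334819, D=e−e_prev≈7.514490; u=3/4·4.171359+3/2·(-0.334819)+1/2·7.514490≈6.383536; next y=1/10·(-6.171359)+1/2·6.383536≈2.574632
n=6: y≈2.574632, sp=-2, e=sp−y≈-4.574632; I≈-4.909451, D=e−e_prev≈-8.745991; u=3/4·(-4.574632)+3/2·(-4.909451)+1/2·(-8.745991)≈-15.168146; next y=1/10·2.574632+1/2·(-15.168146)≈-7.326610
n=7: y≈-7.326610, sp=-2, e=sp−y≈5.326610; I≈0.417159, D=e−e_prev≈9.901242; u=3/4·5.326610+3/2·0.417159+1/2·9.901242≈9.571317; next y=1/10·(-7.326610)+1/2·9.571317≈4.052997
n=8: y≈4.052997, sp=-2, e=sp−y≈-6.052997; I≈-5.635838, D=e−e_prev≈-11.379607; u=3/4·(-6.052997)+3/2·(-5.635838)+1/2·(-11.379607)≈-18.683309; next y=1/10·4.052997+1/2·(-18.683309)≈-8.936355
n=9: y≈-8.936355, sp=1, e=sp−y≈9.936355; I≈4.300516, D=e−e_prev≈15.989352; u=3/4·9.936355+3/2·4.300516+1/2·15.989352≈21.897717; next y=1/10·(-8.936355)+1/2·21.897717≈10.055223
n=10: y≈10.055223, sp=1, e=sp−y≈-9.055223; I≈-4.754707, D=e−e_prev≈-18.991578; u=3/4·(-9.055223)+3/2·(-4.754707)+1/2·(-18.991578)≈-23.419266; next y=1/10·10.055223+1/2·(-23.419266)≈-10.704111
n=11: y≈-10.704111, sp=1, e=sp−y≈11.704111; I≈6.949404, D=e−e_prev≈20.759334; u=3/4·11.704111+3/2·6.949404+1/2·20.759334≈29.581856; next y=1/10·(-10.704111)+1/2·29.581856≈13.720517
n=12: y≈13.720517, sp=1, e=sp−y≈-12.720517; I≈-5.771113, D=e−e_prev≈-24.424628; u=3/4·(-12.720517)+3/2·(-5.771113)+1/2·(-24.424628)≈-30.409371; next y=1/10·13.720517+1/2·(-30.409371)≈-13.832634
n=13: y≈-13.832634, sp=1, e=sp−y≈14.832634; I≈9.061521, D=e−e_prev≈27.553151; u=3/4·14.832634+3/2·9.061521+1/2·27.553151≈38.493332; next y=1/10·(-13.832634)+1/2·38.493332≈17.863403
n=14: y≈17.863403, sp=1, e=sp−y≈-16.863403; I≈-7.801882, D=e−e_prev≈-31.696036; u=3/4·(-16.863403)+3/2·(-7.801882)+1/2·(-31.696036)≈-40.198393; next y=1/10·17.863403+1/2·(-40.198393)≈-18.312856

0 -3 -8.250 0.000
1 -3 0.094 -4.125
2 -3 -10.620 -0.366
3 -2 3.756 -5.346
4 -2 -12.611 1.343
5 -2 6.384 -6.171
6 -2 -15.168 2.575
7 -2 9.571 -7.327
8 -2 -18.683 4.053
9 1 21.898 -8.936
10 1 -23.419 10.055
11 1 29.582 -10.704
12 1 -30.409 13.721
13 1 38.493 -13.833
14 1 -40.198 17.863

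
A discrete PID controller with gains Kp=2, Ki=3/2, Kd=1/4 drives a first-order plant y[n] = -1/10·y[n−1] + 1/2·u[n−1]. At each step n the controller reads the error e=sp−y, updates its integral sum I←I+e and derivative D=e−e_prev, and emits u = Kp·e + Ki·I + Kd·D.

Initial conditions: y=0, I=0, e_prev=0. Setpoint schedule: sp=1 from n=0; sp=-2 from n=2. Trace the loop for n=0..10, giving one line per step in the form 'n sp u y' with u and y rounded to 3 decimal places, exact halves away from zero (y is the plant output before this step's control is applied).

(exact arithmetic carried between steps; '≈' marks a value shown rounded to 6 d.p. or computed from one; I and e_prev carry over from the previous line; the table rounds u and y to 3 d.p., halves away from zero)
n=0: y=0, sp=1, e=sp−y=1; I=1, D=e−e_prev=1; u=2·1+3/2·1+1/4·1=3.75; next y=-1/10·0+1/2·3.75=1.875
n=1: y=1.875, sp=1, e=sp−y=-0.875; I=0.125, D=e−e_prev=-1.875; u=2·(-0.875)+3/2·0.125+1/4·(-1.875)=-2.03125; next y=-1/10·1.875+1/2·(-2.03125)=-1.203125
n=2: y=-1.203125, sp=-2, e=sp−y=-0.796875; I=-0.671875, D=e−e_prev=0.078125; u=2·(-0.796875)+3/2·(-0.671875)+1/4·0.078125≈-2.582031; next y=-1/10·(-1.203125)+1/2·(-2.582031)≈-1.170703
n=3: y≈-1.170703, sp=-2, e=sp−y≈-0.829297; I≈-1.501172, D=e−e_prev≈-0.032422; u=2·(-0.829297)+3/2·(-1.501172)+1/4·(-0.032422)≈-3.918457; next y=-1/10·(-1.170703)+1/2·(-3.918457)≈-1.842158
n=4: y≈-1.842158, sp=-2, e=sp−y≈-0.157842; I≈-1.659014, D=e−e_prev≈0.671455; u=2·(-0.157842)+3/2·(-1.659014)+1/4·0.671455≈-2.636340; next y=-1/10·(-1.842158)+1/2·(-2.636340)≈-1.133954
n=5: y≈-1.133954, sp=-2, e=sp−y≈-0.866046; I≈-2.525059, D=e−e_prev≈-0.708204; u=2·(-0.866046)+3/2·(-2.525059)+1/4·(-0.708204)≈-5.696731; next y=-1/10·(-1.133954)+1/2·(-5.696731)≈-2.734970
n=6: y≈-2.734970, sp=-2, e=sp−y≈0.734970; I≈-1.790089, D=e−e_prev≈1.601016; u=2·0.734970+3/2·(-1.790089)+1/4·1.601016≈-0.814939; next y=-1/10·(-2.734970)+1/2·(-0.814939)≈-0.133973
n=7: y≈-0.133973, sp=-2, e=sp−y≈-1.866027; I≈-3.656116, D=e−e_prev≈-2.600998; u=2·(-1.866027)+3/2·(-3.656116)+1/4·(-2.600998)≈-9.866479; next y=-1/10·(-0.133973)+1/2·(-9.866479)≈-4.919842
n=8: y≈-4.919842, sp=-2, e=sp−y≈2.919842; I≈-0.736274, D=e−e_prev≈4.785869; u=2·2.919842+3/2·(-0.736274)+1/4·4.785869≈5.931740; next y=-1/10·(-4.919842)+1/2·5.931740≈3.457854
n=9: y≈3.457854, sp=-2, e=sp−y≈-5.457854; I≈-6.194129, D=e−e_prev≈-8.377696; u=2·(-5.457854)+3/2·(-6.194129)+1/4·(-8.377696)≈-22.301326; next y=-1/10·3.457854+1/2·(-22.301326)≈-11.496448
n=10: y≈-11.496448, sp=-2, e=sp−y≈9.496448; I≈3.302320, D=e−e_prev≈14.954303; u=2·9.496448+3/2·3.302320+1/4·14.954303≈27.684952; next y=-1/10·(-11.496448)+1/2·27.684952≈14.992121

0 1 3.750 0.000
1 1 -2.031 1.875
2 -2 -2.582 -1.203
3 -2 -3.918 -1.171
4 -2 -2.636 -1.842
5 -2 -5.697 -1.134
6 -2 -0.815 -2.735
7 -2 -9.866 -0.134
8 -2 5.932 -4.920
9 -2 -22.301 3.458
10 -2 27.685 -11.496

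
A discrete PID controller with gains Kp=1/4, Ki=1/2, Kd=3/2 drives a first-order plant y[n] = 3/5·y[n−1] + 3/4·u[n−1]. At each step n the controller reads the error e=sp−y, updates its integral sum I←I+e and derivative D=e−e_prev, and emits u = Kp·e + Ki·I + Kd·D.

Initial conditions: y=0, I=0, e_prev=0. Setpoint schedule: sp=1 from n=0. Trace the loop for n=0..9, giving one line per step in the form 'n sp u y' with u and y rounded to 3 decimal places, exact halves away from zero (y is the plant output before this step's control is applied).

0 1 2.250 0.000
1 1 -2.547 1.688
2 1 5.457 -0.898
3 1 -7.489 3.554
4 1 13.748 -3.484
5 1 -20.903 8.221
6 1 35.716 -10.745
7 1 -56.801 20.340
8 1 94.314 -30.396
9 1 -152.604 52.497

(exact arithmetic carried between steps; '≈' marks a value shown rounded to 6 d.p. or computed from one; I and e_prev carry over from the previous line; the table rounds u and y to 3 d.p., halves away from zero)
n=0: y=0, sp=1, e=sp−y=1; I=1, D=e−e_prev=1; u=1/4·1+1/2·1+3/2·1=2.25; next y=3/5·0+3/4·2.25=1.6875
n=1: y=1.6875, sp=1, e=sp−y=-0.6875; I=0.3125, D=e−e_prev=-1.6875; u=1/4·(-0.6875)+1/2·0.3125+3/2·(-1.6875)=-2.546875; next y=3/5·1.6875+3/4·(-2.546875)≈-0.897656
n=2: y≈-0.897656, sp=1, e=sp−y≈1.897656; I≈2.210156, D=e−e_prev≈2.585156; u=1/4·1.897656+1/2·2.210156+3/2·2.585156≈5.457227; next y=3/5·(-0.897656)+3/4·5.457227≈3.554326
n=3: y≈3.554326, sp=1, e=sp−y≈-2.554326; I≈-0.344170, D=e−e_prev≈-4.451982; u=1/4·(-2.554326)+1/2·(-0.344170)+3/2·(-4.451982)≈-7.488640; next y=3/5·3.554326+3/4·(-7.488640)≈-3.483884
n=4: y≈-3.483884, sp=1, e=sp−y≈4.483884; I≈4.139714, D=e−e_prev≈7.038211; u=1/4·4.483884+1/2·4.139714+3/2·7.038211≈13.748144; next y=3/5·(-3.483884)+3/4·13.748144≈8.220778
n=5: y≈8.220778, sp=1, e=sp−y≈-7.220778; I≈-3.081063, D=e−e_prev≈-11.704662; u=1/4·(-7.220778)+1/2·(-3.081063)+3/2·(-11.704662)≈-20.902719; next y=3/5·8.220778+3/4·(-20.902719)≈-10.744573
n=6: y≈-10.744573, sp=1, e=sp−y≈11.744573; I≈8.663510, D=e−e_prev≈18.965350; u=1/4·11.744573+1/2·8.663510+3/2·18.965350≈35.715923; next y=3/5·(-10.744573)+3/4·35.715923≈20.340199
n=7: y≈20.340199, sp=1, e=sp−y≈-19.340199; I≈-10.676689, D=e−e_prev≈-31.084771; u=1/4·(-19.340199)+1/2·(-10.676689)+3/2·(-31.084771)≈-56.800551; next y=3/5·20.340199+3/4·(-56.800551)≈-30.396294
n=8: y≈-30.396294, sp=1, e=sp−y≈31.396294; I≈20.719605, D=e−e_prev≈50.736493; u=1/4·31.396294+1/2·20.719605+3/2·50.736493≈94.313615; next y=3/5·(-30.396294)+3/4·94.313615≈52.497435
n=9: y≈52.497435, sp=1, e=sp−y≈-51.497435; I≈-30.777830, D=e−e_prev≈-82.893729; u=1/4·(-51.497435)+1/2·(-30.777830)+3/2·(-82.893729)≈-152.603868; next y=3/5·52.497435+3/4·(-152.603868)≈-82.954440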